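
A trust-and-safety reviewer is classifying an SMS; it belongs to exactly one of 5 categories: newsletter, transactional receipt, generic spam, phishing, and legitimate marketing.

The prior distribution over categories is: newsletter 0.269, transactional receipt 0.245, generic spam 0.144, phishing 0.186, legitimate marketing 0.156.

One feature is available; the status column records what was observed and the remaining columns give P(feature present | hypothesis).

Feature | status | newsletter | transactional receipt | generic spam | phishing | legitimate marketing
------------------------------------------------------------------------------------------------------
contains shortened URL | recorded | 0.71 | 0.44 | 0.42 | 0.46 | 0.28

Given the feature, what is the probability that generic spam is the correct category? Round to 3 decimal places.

For each hypothesis, the unnormalized posterior weight is prior × likelihood:
  newsletter: 0.269 × 0.71 = 0.19099
  transactional receipt: 0.245 × 0.44 = 0.1078
  generic spam: 0.144 × 0.42 = 0.06048
  phishing: 0.186 × 0.46 = 0.08556
  legitimate marketing: 0.156 × 0.28 = 0.04368
Normalizing constant Z = 0.19099 + 0.1078 + 0.06048 + 0.08556 + 0.04368 = 0.48851.
P(generic spam | evidence) = 0.06048 / 0.48851 ≈ 0.124.

0.124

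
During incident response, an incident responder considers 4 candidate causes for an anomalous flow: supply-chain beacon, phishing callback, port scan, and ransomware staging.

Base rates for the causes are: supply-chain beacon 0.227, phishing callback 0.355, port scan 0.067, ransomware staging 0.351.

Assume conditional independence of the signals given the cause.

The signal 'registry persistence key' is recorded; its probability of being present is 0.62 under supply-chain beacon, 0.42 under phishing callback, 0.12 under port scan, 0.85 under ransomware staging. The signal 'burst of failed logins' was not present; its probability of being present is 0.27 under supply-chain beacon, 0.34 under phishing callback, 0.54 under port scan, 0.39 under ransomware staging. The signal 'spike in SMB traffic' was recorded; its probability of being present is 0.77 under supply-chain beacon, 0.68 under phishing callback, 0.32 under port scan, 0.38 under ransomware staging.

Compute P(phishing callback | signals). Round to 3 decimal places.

0.309

By Bayes' rule with conditional independence, the unnormalized weight for each hypothesis is prior × ∏ likelihoods (using 1 − P(present | H) for each absent signal):
  supply-chain beacon: 0.227 × 0.62 × (1 − 0.27) × 0.77 = 0.07911
  phishing callback: 0.355 × 0.42 × (1 − 0.34) × 0.68 = 0.066916
  port scan: 0.067 × 0.12 × (1 − 0.54) × 0.32 = 0.0011835
  ransomware staging: 0.351 × 0.85 × (1 − 0.39) × 0.38 = 0.069158
Normalizing constant Z = 0.07911 + 0.066916 + 0.0011835 + 0.069158 = 0.21637.
P(phishing callback | evidence) = 0.066916 / 0.21637 ≈ 0.309.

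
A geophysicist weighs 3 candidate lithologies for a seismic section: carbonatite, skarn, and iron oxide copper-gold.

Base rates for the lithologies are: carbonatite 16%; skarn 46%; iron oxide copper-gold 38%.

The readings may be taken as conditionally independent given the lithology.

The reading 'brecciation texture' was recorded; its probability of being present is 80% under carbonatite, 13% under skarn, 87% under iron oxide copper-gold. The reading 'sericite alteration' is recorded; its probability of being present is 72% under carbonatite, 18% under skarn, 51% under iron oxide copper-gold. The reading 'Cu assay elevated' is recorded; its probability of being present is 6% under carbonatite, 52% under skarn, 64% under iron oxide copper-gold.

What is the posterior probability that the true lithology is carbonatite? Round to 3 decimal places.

By Bayes' rule with conditional independence, the unnormalized weight for each hypothesis is prior × ∏ likelihoods:
  carbonatite: 0.16 × 0.80 × 0.72 × 0.06 = 0.0055296
  skarn: 0.46 × 0.13 × 0.18 × 0.52 = 0.0055973
  iron oxide copper-gold: 0.38 × 0.87 × 0.51 × 0.64 = 0.10791
The unnormalized weights sum to 0.11903.
P(carbonatite | evidence) = 0.0055296 / 0.11903 ≈ 0.046.

0.046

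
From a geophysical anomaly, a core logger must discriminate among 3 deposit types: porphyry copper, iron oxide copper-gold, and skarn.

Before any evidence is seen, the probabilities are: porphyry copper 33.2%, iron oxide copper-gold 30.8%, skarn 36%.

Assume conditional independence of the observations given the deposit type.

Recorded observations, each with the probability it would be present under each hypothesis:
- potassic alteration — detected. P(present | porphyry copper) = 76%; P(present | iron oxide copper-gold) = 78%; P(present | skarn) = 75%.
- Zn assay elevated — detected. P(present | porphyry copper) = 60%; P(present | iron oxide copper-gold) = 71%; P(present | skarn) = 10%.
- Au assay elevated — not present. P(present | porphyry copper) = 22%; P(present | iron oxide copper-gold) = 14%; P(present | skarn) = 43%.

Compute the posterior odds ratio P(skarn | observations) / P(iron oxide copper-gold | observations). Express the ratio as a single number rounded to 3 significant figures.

0.105

The normalizing constant cancels in an odds ratio, so compute prior × likelihood for the two hypotheses only (using 1 − P(present | H) for each absent observation):
  skarn: 0.360 × 0.75 × 0.10 × (1 − 0.43) = 0.01539
  iron oxide copper-gold: 0.308 × 0.78 × 0.71 × (1 − 0.14) = 0.14669
Posterior odds = 0.01539 / 0.14669 ≈ 0.105.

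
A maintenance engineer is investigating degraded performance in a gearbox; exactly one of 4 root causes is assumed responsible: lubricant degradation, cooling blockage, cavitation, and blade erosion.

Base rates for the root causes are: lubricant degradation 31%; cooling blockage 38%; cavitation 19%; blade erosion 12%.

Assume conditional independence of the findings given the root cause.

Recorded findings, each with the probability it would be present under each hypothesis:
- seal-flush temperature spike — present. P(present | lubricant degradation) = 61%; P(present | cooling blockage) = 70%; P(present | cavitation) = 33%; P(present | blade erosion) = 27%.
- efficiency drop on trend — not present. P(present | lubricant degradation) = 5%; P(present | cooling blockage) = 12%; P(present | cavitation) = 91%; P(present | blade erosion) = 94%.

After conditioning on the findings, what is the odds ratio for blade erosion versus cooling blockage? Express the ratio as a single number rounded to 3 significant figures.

The normalizing constant cancels in an odds ratio, so compute prior × likelihood for the two hypotheses only (using 1 − P(present | H) for each absent finding):
  blade erosion: 0.12 × 0.27 × (1 − 0.94) = 0.001944
  cooling blockage: 0.38 × 0.70 × (1 − 0.12) = 0.23408
Odds(blade erosion : cooling blockage) = 0.001944 / 0.23408 ≈ 0.00830.

0.00830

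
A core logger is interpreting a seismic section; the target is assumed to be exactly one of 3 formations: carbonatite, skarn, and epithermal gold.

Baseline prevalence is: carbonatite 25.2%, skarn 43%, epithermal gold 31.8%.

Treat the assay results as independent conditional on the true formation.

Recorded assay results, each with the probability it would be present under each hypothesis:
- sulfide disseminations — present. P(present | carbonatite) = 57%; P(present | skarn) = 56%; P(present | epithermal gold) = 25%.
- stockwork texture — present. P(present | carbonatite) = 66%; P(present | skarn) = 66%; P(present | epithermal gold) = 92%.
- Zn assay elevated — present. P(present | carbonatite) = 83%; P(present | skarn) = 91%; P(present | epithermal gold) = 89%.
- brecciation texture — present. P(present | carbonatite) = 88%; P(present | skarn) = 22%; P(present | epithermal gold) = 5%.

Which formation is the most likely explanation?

carbonatite

Multiply each prior by the joint likelihood of the assay result pattern:
  carbonatite: 0.252 × 0.57 × 0.66 × 0.83 × 0.88 = 0.069244
  skarn: 0.430 × 0.56 × 0.66 × 0.91 × 0.22 = 0.031817
  epithermal gold: 0.318 × 0.25 × 0.92 × 0.89 × 0.05 = 0.0032547
Marginal likelihood of the evidence = 0.10432.
P(carbonatite | evidence) ≈ 0.069244 / 0.10432 ≈ 0.664
P(skarn | evidence) ≈ 0.031817 / 0.10432 ≈ 0.305
P(epithermal gold | evidence) ≈ 0.0032547 / 0.10432 ≈ 0.031
The largest is 0.664, so carbonatite is most probable.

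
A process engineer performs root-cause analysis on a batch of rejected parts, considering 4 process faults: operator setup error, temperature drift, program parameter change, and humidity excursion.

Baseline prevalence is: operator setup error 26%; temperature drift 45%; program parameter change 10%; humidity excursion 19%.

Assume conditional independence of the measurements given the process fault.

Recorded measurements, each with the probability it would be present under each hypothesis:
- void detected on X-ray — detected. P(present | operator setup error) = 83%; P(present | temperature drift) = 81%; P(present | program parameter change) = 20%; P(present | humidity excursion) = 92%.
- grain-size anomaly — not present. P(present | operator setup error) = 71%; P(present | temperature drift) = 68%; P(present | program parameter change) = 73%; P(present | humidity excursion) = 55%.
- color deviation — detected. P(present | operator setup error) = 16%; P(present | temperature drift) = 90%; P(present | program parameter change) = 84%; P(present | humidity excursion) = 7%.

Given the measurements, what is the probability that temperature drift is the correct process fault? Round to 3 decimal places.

By Bayes' rule with conditional independence, the unnormalized weight for each hypothesis is prior × ∏ likelihoods (using 1 − P(present | H) for each absent measurement):
  operator setup error: 0.26 × 0.83 × (1 − 0.71) × 0.16 = 0.010013
  temperature drift: 0.45 × 0.81 × (1 − 0.68) × 0.90 = 0.10498
  program parameter change: 0.10 × 0.20 × (1 − 0.73) × 0.84 = 0.004536
  humidity excursion: 0.19 × 0.92 × (1 − 0.55) × 0.07 = 0.0055062
The unnormalized weights sum to 0.12503.
P(temperature drift | evidence) = 0.10498 / 0.12503 ≈ 0.840.

0.840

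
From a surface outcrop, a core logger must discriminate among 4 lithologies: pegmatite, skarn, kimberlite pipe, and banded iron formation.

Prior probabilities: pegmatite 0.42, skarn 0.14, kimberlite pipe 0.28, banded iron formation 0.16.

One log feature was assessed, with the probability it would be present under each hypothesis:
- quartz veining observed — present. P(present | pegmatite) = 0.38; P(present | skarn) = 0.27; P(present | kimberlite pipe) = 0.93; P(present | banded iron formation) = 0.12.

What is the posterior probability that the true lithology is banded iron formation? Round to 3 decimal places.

Multiply each prior by the likelihood of the log feature:
  pegmatite: 0.42 × 0.38 = 0.1596
  skarn: 0.14 × 0.27 = 0.0378
  kimberlite pipe: 0.28 × 0.93 = 0.2604
  banded iron formation: 0.16 × 0.12 = 0.0192
Marginal likelihood of the evidence = 0.477.
P(banded iron formation | evidence) = 0.0192 / 0.477 ≈ 0.040.

0.040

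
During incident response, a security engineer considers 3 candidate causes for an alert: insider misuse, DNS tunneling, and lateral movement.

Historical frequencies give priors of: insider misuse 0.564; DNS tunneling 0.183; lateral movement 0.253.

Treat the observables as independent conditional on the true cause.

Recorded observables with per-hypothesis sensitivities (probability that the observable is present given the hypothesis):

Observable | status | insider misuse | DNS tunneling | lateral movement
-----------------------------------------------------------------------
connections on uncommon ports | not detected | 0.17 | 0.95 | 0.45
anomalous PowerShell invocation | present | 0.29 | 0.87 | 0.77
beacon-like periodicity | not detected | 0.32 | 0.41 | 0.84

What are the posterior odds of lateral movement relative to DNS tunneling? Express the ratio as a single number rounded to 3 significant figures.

3.65

Unnormalized posterior weight (prior times the observable likelihoods) for each of the two hypotheses (using 1 − P(present | H) for each absent observable):
  lateral movement: 0.253 × (1 − 0.45) × 0.77 × (1 − 0.84) = 0.017143
  DNS tunneling: 0.183 × (1 − 0.95) × 0.87 × (1 − 0.41) = 0.0046967
Odds(lateral movement : DNS tunneling) = 0.017143 / 0.0046967 ≈ 3.65.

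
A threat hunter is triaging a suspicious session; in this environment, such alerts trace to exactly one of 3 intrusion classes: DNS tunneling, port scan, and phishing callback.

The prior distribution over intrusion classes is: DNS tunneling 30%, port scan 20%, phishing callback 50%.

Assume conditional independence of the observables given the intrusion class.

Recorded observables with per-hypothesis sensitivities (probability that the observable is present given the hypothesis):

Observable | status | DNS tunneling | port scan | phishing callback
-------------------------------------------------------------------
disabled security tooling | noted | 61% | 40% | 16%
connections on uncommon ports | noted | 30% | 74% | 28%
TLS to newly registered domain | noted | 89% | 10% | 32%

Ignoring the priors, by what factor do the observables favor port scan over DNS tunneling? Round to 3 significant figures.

Joint likelihood of the observable pattern under each hypothesis:
  port scan: 0.40 × 0.74 × 0.10 = 0.0296
  DNS tunneling: 0.61 × 0.30 × 0.89 = 0.16287
Bayes factor = 0.0296 / 0.16287 ≈ 0.182

0.182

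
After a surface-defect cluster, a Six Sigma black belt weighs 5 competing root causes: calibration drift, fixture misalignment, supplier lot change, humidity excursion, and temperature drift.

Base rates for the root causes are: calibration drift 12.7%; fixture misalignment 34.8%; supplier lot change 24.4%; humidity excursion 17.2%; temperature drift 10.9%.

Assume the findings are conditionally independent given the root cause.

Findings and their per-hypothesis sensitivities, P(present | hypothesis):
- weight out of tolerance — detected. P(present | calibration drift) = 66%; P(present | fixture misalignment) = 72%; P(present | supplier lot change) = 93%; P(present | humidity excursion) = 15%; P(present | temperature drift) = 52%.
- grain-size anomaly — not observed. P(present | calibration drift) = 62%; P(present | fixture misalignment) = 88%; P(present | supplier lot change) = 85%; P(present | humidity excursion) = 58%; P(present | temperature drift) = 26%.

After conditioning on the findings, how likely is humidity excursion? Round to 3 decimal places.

For each hypothesis, the unnormalized posterior weight is prior × product of the finding likelihoods (using 1 − P(present | H) for each absent finding):
  calibration drift: 0.127 × 0.66 × (1 − 0.62) = 0.031852
  fixture misalignment: 0.348 × 0.72 × (1 − 0.88) = 0.030067
  supplier lot change: 0.244 × 0.93 × (1 − 0.85) = 0.034038
  humidity excursion: 0.172 × 0.15 × (1 − 0.58) = 0.010836
  temperature drift: 0.109 × 0.52 × (1 − 0.26) = 0.041943
Marginal likelihood of the evidence = 0.14874.
P(humidity excursion | evidence) = 0.010836 / 0.14874 ≈ 0.073.

0.073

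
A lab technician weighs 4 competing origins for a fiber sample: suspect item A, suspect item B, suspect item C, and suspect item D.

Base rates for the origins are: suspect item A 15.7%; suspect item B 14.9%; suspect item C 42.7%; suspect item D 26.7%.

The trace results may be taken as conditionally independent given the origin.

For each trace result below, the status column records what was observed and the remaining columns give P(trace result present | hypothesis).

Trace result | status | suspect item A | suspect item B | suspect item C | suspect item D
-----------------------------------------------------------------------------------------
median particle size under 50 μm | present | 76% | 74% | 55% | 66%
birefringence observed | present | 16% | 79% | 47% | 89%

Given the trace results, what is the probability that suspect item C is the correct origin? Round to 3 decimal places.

0.296

For each hypothesis, the unnormalized posterior weight is prior × product of the trace result likelihoods:
  suspect item A: 0.157 × 0.76 × 0.16 = 0.019091
  suspect item B: 0.149 × 0.74 × 0.79 = 0.087105
  suspect item C: 0.427 × 0.55 × 0.47 = 0.11038
  suspect item D: 0.267 × 0.66 × 0.89 = 0.15684
The unnormalized weights sum to 0.37341.
P(suspect item C | evidence) = 0.11038 / 0.37341 ≈ 0.296.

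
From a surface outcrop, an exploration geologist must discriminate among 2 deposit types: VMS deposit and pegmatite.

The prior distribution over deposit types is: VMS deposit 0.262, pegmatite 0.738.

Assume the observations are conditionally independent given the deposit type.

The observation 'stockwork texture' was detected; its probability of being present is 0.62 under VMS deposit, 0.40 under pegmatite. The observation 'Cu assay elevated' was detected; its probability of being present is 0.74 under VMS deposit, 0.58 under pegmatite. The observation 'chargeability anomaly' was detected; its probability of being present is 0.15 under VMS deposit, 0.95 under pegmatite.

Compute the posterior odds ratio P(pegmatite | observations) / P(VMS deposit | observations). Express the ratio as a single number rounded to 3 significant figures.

9.02

Posterior odds equal prior odds times the likelihood ratio; only the two competing hypotheses matter.
  pegmatite: 0.738 × 0.40 × 0.58 × 0.95 = 0.16266
  VMS deposit: 0.262 × 0.62 × 0.74 × 0.15 = 0.018031
Posterior odds = 0.16266 / 0.018031 ≈ 9.02.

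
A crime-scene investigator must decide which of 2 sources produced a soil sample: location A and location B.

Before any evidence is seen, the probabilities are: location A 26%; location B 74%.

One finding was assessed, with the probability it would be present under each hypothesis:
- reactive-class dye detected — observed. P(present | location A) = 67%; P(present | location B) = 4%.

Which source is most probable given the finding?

Multiply each prior by the likelihood of the finding:
  location A: 0.26 × 0.67 = 0.1742
  location B: 0.74 × 0.04 = 0.0296
The unnormalized weights sum to 0.2038.
P(location A | evidence) ≈ 0.1742 / 0.2038 ≈ 0.855
P(location B | evidence) ≈ 0.0296 / 0.2038 ≈ 0.145
The largest is 0.855, so location A is most probable.

location A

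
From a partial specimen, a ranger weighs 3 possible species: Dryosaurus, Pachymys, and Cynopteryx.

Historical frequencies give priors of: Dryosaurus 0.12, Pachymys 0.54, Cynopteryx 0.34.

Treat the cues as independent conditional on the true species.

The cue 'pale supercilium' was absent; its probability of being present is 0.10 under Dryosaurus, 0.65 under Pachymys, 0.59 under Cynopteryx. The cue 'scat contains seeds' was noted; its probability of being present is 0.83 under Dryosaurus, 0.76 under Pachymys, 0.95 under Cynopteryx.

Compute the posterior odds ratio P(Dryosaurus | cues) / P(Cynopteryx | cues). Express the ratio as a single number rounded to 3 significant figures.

0.677

Unnormalized posterior weight (prior times the cue likelihoods) for each of the two hypotheses (using 1 − P(present | H) for each absent cue):
  Dryosaurus: 0.12 × (1 − 0.10) × 0.83 = 0.08964
  Cynopteryx: 0.34 × (1 − 0.59) × 0.95 = 0.13243
Odds(Dryosaurus : Cynopteryx) = 0.08964 / 0.13243 ≈ 0.677.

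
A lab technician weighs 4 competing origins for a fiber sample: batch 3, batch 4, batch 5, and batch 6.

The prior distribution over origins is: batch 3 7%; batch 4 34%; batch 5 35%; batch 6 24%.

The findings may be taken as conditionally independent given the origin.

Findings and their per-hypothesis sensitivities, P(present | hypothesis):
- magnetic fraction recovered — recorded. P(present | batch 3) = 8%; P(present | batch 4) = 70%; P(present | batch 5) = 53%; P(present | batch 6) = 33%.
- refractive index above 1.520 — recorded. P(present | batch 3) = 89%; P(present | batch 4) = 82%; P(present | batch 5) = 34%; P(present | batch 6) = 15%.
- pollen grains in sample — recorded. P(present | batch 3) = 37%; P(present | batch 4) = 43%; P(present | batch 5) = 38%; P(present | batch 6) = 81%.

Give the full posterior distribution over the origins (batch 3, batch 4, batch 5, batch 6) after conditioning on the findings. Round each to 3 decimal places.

0.015, 0.703, 0.201, 0.081

Multiply each prior by the joint likelihood of the evidence pattern:
  batch 3: 0.07 × 0.08 × 0.89 × 0.37 = 0.0018441
  batch 4: 0.34 × 0.70 × 0.82 × 0.43 = 0.083919
  batch 5: 0.35 × 0.53 × 0.34 × 0.38 = 0.023967
  batch 6: 0.24 × 0.33 × 0.15 × 0.81 = 0.0096228
Normalizing constant Z = 0.0018441 + 0.083919 + 0.023967 + 0.0096228 = 0.11935.
P(batch 3 | evidence) = 0.0018441 / 0.11935 ≈ 0.015
P(batch 4 | evidence) = 0.083919 / 0.11935 ≈ 0.703
P(batch 5 | evidence) = 0.023967 / 0.11935 ≈ 0.201
P(batch 6 | evidence) = 0.0096228 / 0.11935 ≈ 0.081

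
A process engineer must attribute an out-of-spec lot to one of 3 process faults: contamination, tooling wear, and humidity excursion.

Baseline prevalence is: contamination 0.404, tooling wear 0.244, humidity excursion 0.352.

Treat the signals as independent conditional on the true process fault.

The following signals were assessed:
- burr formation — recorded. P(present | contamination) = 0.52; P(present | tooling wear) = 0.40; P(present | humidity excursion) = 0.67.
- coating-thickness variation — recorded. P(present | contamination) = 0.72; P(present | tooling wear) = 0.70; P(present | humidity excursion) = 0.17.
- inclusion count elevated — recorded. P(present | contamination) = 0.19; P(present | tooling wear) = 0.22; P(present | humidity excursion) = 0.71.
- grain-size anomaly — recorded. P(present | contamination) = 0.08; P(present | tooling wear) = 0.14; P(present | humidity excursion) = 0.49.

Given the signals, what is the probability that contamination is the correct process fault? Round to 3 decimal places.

0.125

For each hypothesis, the unnormalized posterior weight is prior × product of the signal likelihoods:
  contamination: 0.404 × 0.52 × 0.72 × 0.19 × 0.08 = 0.0022991
  tooling wear: 0.244 × 0.40 × 0.70 × 0.22 × 0.14 = 0.0021043
  humidity excursion: 0.352 × 0.67 × 0.17 × 0.71 × 0.49 = 0.013948
The unnormalized weights sum to 0.018352.
P(contamination | evidence) = 0.0022991 / 0.018352 ≈ 0.125.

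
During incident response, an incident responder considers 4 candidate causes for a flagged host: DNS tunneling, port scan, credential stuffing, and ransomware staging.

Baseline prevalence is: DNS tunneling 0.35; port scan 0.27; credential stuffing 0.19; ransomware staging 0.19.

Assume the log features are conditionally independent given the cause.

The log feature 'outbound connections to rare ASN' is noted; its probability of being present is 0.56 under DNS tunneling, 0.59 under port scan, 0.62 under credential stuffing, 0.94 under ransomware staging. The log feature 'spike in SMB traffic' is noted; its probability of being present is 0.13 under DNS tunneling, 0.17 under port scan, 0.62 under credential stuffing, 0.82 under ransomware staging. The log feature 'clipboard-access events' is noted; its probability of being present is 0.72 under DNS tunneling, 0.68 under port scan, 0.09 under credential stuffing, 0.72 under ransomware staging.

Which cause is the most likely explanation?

ransomware staging

By Bayes' rule with conditional independence, the unnormalized weight for each hypothesis is prior × ∏ likelihoods:
  DNS tunneling: 0.35 × 0.56 × 0.13 × 0.72 = 0.018346
  port scan: 0.27 × 0.59 × 0.17 × 0.68 = 0.018415
  credential stuffing: 0.19 × 0.62 × 0.62 × 0.09 = 0.0065732
  ransomware staging: 0.19 × 0.94 × 0.82 × 0.72 = 0.10545
The unnormalized weights sum to 0.14878.
P(DNS tunneling | evidence) ≈ 0.018346 / 0.14878 ≈ 0.123
P(port scan | evidence) ≈ 0.018415 / 0.14878 ≈ 0.124
P(credential stuffing | evidence) ≈ 0.0065732 / 0.14878 ≈ 0.044
P(ransomware staging | evidence) ≈ 0.10545 / 0.14878 ≈ 0.709
The largest is 0.709, so ransomware staging is most probable.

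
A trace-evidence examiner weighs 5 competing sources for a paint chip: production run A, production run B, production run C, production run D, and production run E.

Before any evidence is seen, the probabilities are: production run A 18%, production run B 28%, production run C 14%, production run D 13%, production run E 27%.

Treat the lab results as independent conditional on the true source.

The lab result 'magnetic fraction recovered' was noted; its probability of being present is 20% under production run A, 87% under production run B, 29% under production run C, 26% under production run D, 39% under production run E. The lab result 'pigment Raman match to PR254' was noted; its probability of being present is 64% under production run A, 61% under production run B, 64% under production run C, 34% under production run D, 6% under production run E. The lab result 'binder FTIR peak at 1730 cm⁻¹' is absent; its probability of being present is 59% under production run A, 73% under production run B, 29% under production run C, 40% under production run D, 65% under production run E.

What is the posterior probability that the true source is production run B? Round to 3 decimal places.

0.520

Multiply each prior by the joint likelihood of the lab result pattern (using 1 − P(present | H) for each absent lab result):
  production run A: 0.18 × 0.20 × 0.64 × (1 − 0.59) = 0.0094464
  production run B: 0.28 × 0.87 × 0.61 × (1 − 0.73) = 0.040121
  production run C: 0.14 × 0.29 × 0.64 × (1 − 0.29) = 0.018449
  production run D: 0.13 × 0.26 × 0.34 × (1 − 0.40) = 0.0068952
  production run E: 0.27 × 0.39 × 0.06 × (1 − 0.65) = 0.0022113
Normalizing constant Z = 0.0094464 + 0.040121 + 0.018449 + 0.0068952 + 0.0022113 = 0.077122.
P(production run B | evidence) = 0.040121 / 0.077122 ≈ 0.520.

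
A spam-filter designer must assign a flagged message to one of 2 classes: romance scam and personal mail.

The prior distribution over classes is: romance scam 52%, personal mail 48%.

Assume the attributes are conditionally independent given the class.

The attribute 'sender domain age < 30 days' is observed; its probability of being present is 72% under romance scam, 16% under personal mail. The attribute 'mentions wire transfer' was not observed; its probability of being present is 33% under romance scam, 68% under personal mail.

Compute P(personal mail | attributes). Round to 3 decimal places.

Multiply each prior by the joint likelihood of the attribute pattern (using 1 − P(present | H) for each absent attribute):
  romance scam: 0.52 × 0.72 × (1 − 0.33) = 0.25085
  personal mail: 0.48 × 0.16 × (1 − 0.68) = 0.024576
The unnormalized weights sum to 0.27542.
P(personal mail | evidence) = 0.024576 / 0.27542 ≈ 0.089.

0.089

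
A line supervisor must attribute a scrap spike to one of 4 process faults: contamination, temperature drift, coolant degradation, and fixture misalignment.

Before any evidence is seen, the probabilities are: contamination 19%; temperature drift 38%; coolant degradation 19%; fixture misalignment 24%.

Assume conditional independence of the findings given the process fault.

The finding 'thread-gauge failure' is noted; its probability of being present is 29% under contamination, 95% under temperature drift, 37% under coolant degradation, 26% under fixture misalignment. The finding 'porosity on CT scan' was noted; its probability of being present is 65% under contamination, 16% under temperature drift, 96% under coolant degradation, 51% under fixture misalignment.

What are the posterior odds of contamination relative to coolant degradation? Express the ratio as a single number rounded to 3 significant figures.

0.531

The normalizing constant cancels in an odds ratio, so compute prior × likelihood for the two hypotheses only:
  contamination: 0.19 × 0.29 × 0.65 = 0.035815
  coolant degradation: 0.19 × 0.37 × 0.96 = 0.067488
Posterior odds = 0.035815 / 0.067488 ≈ 0.531.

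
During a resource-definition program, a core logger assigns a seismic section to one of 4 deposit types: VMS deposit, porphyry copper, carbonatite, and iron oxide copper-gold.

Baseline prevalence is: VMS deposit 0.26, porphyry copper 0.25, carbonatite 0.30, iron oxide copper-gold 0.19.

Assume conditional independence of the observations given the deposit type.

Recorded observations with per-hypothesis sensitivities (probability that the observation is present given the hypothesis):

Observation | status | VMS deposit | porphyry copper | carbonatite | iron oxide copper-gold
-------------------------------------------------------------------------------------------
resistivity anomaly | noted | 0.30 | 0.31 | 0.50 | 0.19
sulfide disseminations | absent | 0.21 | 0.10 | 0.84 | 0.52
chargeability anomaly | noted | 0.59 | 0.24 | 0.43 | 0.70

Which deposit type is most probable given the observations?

For each hypothesis, the unnormalized posterior weight is prior × product of the observation likelihoods (using 1 − P(present | H) for each absent observation):
  VMS deposit: 0.26 × 0.30 × (1 − 0.21) × 0.59 = 0.036356
  porphyry copper: 0.25 × 0.31 × (1 − 0.10) × 0.24 = 0.01674
  carbonatite: 0.30 × 0.50 × (1 − 0.84) × 0.43 = 0.01032
  iron oxide copper-gold: 0.19 × 0.19 × (1 − 0.52) × 0.70 = 0.01213
The unnormalized weights sum to 0.075545.
P(VMS deposit | evidence) ≈ 0.036356 / 0.075545 ≈ 0.481
P(porphyry copper | evidence) ≈ 0.01674 / 0.075545 ≈ 0.222
P(carbonatite | evidence) ≈ 0.01032 / 0.075545 ≈ 0.137
P(iron oxide copper-gold | evidence) ≈ 0.01213 / 0.075545 ≈ 0.161
The largest is 0.481, so VMS deposit is most probable.

VMS deposit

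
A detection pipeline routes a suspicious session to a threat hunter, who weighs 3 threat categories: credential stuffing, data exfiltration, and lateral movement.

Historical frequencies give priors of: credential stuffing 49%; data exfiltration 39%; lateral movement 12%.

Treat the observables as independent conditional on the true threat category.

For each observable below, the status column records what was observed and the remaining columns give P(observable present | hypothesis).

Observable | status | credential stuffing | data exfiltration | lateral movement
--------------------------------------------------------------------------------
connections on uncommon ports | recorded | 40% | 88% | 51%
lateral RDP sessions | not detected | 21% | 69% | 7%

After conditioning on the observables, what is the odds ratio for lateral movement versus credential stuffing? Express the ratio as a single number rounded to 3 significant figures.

0.368

Unnormalized posterior weight (prior times the observable likelihoods) for each of the two hypotheses (using 1 − P(present | H) for each absent observable):
  lateral movement: 0.12 × 0.51 × (1 − 0.07) = 0.056916
  credential stuffing: 0.49 × 0.40 × (1 − 0.21) = 0.15484
Odds(lateral movement : credential stuffing) = 0.056916 / 0.15484 ≈ 0.368.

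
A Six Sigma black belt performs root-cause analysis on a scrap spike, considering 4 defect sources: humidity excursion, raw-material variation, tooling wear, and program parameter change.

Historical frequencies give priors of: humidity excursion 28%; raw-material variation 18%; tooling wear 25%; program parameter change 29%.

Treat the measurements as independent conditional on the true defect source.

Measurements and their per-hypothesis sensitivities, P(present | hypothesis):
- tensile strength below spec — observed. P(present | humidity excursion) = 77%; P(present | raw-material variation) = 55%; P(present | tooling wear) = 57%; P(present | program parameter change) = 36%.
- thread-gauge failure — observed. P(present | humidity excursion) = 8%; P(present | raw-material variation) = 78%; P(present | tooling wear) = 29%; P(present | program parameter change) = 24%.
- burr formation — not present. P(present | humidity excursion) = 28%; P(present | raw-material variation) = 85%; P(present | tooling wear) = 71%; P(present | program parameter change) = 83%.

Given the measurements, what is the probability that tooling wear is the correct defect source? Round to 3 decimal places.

0.298

For each hypothesis, the unnormalized posterior weight is prior × product of the measurement likelihoods (using 1 − P(present | H) for each absent measurement):
  humidity excursion: 0.28 × 0.77 × 0.08 × (1 − 0.28) = 0.012419
  raw-material variation: 0.18 × 0.55 × 0.78 × (1 − 0.85) = 0.011583
  tooling wear: 0.25 × 0.57 × 0.29 × (1 − 0.71) = 0.011984
  program parameter change: 0.29 × 0.36 × 0.24 × (1 − 0.83) = 0.0042595
Normalizing constant Z = 0.012419 + 0.011583 + 0.011984 + 0.0042595 = 0.040245.
P(tooling wear | evidence) = 0.011984 / 0.040245 ≈ 0.298.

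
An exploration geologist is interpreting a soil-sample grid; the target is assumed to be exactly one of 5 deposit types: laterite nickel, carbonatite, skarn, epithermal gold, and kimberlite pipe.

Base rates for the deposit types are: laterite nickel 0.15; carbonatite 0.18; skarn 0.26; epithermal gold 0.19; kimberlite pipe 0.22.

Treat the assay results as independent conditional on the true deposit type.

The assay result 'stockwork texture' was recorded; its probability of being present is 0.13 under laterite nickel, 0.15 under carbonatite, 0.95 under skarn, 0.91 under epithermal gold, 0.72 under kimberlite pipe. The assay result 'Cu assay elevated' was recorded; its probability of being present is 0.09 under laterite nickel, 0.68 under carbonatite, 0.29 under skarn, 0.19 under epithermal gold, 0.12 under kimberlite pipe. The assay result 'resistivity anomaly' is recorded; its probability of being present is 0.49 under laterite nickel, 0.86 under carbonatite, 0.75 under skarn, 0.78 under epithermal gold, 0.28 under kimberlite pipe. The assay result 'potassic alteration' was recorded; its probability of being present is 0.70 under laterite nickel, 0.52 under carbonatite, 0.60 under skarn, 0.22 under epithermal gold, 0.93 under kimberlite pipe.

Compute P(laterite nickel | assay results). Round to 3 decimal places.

0.012

Multiply each prior by the joint likelihood of the assay result pattern:
  laterite nickel: 0.15 × 0.13 × 0.09 × 0.49 × 0.70 = 0.00060196
  carbonatite: 0.18 × 0.15 × 0.68 × 0.86 × 0.52 = 0.0082106
  skarn: 0.26 × 0.95 × 0.29 × 0.75 × 0.60 = 0.032233
  epithermal gold: 0.19 × 0.91 × 0.19 × 0.78 × 0.22 = 0.0056372
  kimberlite pipe: 0.22 × 0.72 × 0.12 × 0.28 × 0.93 = 0.0049497
Marginal likelihood of the evidence = 0.051633.
P(laterite nickel | evidence) = 0.00060196 / 0.051633 ≈ 0.012.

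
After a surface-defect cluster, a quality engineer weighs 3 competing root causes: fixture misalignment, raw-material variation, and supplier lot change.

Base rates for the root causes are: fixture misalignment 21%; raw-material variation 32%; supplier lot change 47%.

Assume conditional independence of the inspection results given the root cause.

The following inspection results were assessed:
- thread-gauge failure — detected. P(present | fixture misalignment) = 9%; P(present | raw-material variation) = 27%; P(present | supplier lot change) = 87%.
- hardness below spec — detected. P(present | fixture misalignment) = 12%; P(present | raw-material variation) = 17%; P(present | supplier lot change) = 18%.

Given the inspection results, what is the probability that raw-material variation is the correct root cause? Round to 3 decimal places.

Multiply each prior by the joint likelihood of the inspection result pattern:
  fixture misalignment: 0.21 × 0.09 × 0.12 = 0.002268
  raw-material variation: 0.32 × 0.27 × 0.17 = 0.014688
  supplier lot change: 0.47 × 0.87 × 0.18 = 0.073602
Normalizing constant Z = 0.002268 + 0.014688 + 0.073602 = 0.090558.
P(raw-material variation | evidence) = 0.014688 / 0.090558 ≈ 0.162.

0.162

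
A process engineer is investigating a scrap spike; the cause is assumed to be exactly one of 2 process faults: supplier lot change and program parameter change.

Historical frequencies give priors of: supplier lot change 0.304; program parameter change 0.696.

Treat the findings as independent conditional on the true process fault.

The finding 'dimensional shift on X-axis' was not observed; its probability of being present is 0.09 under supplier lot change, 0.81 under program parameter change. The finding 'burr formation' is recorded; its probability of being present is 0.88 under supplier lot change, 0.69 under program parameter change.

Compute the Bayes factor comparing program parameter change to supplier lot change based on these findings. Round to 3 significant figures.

0.164

Joint likelihood of the evidence pattern under each hypothesis (using 1 − P(present | H) for each absent finding):
  program parameter change: (1 − 0.81) × 0.69 = 0.1311
  supplier lot change: (1 − 0.09) × 0.88 = 0.8008
Bayes factor = 0.1311 / 0.8008 ≈ 0.164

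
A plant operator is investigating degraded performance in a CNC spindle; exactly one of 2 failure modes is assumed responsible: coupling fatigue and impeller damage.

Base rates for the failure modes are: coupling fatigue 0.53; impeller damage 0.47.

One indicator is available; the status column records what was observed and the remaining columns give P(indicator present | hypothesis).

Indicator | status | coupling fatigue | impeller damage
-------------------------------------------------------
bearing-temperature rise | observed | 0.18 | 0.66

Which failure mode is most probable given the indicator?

impeller damage

By Bayes' rule, the unnormalized weight for each hypothesis is prior × likelihood:
  coupling fatigue: 0.53 × 0.18 = 0.0954
  impeller damage: 0.47 × 0.66 = 0.3102
Marginal likelihood of the evidence = 0.4056.
P(coupling fatigue | evidence) ≈ 0.0954 / 0.4056 ≈ 0.235
P(impeller damage | evidence) ≈ 0.3102 / 0.4056 ≈ 0.765
The largest is 0.765, so impeller damage is most probable.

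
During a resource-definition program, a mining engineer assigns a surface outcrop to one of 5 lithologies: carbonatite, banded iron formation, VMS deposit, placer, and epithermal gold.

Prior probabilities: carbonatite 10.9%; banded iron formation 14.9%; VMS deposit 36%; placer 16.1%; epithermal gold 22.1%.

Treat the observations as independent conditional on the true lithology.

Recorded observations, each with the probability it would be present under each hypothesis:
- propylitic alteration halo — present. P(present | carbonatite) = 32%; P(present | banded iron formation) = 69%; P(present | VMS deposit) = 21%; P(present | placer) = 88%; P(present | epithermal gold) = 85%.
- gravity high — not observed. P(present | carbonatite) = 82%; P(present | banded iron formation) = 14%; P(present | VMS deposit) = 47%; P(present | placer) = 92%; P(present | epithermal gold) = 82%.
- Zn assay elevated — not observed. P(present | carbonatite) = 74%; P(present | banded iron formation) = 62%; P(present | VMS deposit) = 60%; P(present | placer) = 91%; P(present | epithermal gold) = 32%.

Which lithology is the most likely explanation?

By Bayes' rule with conditional independence, the unnormalized weight for each hypothesis is prior × ∏ likelihoods (using 1 − P(present | H) for each absent observation):
  carbonatite: 0.109 × 0.32 × (1 − 0.82) × (1 − 0.74) = 0.0016324
  banded iron formation: 0.149 × 0.69 × (1 − 0.14) × (1 − 0.62) = 0.033598
  VMS deposit: 0.360 × 0.21 × (1 − 0.47) × (1 − 0.60) = 0.016027
  placer: 0.161 × 0.88 × (1 − 0.92) × (1 − 0.91) = 0.0010201
  epithermal gold: 0.221 × 0.85 × (1 − 0.82) × (1 − 0.32) = 0.022993
Normalizing constant Z = 0.0016324 + 0.033598 + 0.016027 + 0.0010201 + 0.022993 = 0.075271.
P(carbonatite | evidence) ≈ 0.0016324 / 0.075271 ≈ 0.022
P(banded iron formation | evidence) ≈ 0.033598 / 0.075271 ≈ 0.446
P(VMS deposit | evidence) ≈ 0.016027 / 0.075271 ≈ 0.213
P(placer | evidence) ≈ 0.0010201 / 0.075271 ≈ 0.014
P(epithermal gold | evidence) ≈ 0.022993 / 0.075271 ≈ 0.305
The largest is 0.446, so banded iron formation is most probable.

banded iron formation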